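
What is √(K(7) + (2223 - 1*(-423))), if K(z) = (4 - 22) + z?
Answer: √2635 ≈ 51.332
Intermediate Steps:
K(z) = -18 + z
√(K(7) + (2223 - 1*(-423))) = √((-18 + 7) + (2223 - 1*(-423))) = √(-11 + (2223 + 423)) = √(-11 + 2646) = √2635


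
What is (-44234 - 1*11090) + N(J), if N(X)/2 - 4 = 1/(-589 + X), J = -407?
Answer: -27547369/498 ≈ -55316.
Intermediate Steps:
N(X) = 8 + 2/(-589 + X)
(-44234 - 1*11090) + N(J) = (-44234 - 1*11090) + 2*(-2355 + 4*(-407))/(-589 - 407) = (-44234 - 11090) + 2*(-2355 - 1628)/(-996) = -55324 + 2*(-1/996)*(-3983) = -55324 + 3983/498 = -27547369/498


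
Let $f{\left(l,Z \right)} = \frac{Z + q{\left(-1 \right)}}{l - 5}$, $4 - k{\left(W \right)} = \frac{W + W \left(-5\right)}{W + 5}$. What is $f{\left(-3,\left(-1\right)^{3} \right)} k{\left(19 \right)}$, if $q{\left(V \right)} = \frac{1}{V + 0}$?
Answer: $\frac{43}{24} \approx 1.7917$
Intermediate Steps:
$k{\left(W \right)} = 4 + \frac{4 W}{5 + W}$ ($k{\left(W \right)} = 4 - \frac{W + W \left(-5\right)}{W + 5} = 4 - \frac{W - 5 W}{5 + W} = 4 - \frac{\left(-4\right) W}{5 + W} = 4 - - \frac{4 W}{5 + W} = 4 + \frac{4 W}{5 + W}$)
$q{\left(V \right)} = \frac{1}{V}$
$f{\left(l,Z \right)} = \frac{-1 + Z}{-5 + l}$ ($f{\left(l,Z \right)} = \frac{Z + \frac{1}{-1}}{l - 5} = \frac{Z - 1}{-5 + l} = \frac{-1 + Z}{-5 + l}$)
$f{\left(-3,\left(-1\right)^{3} \right)} k{\left(19 \right)} = \frac{-1 + \left(-1\right)^{3}}{-5 - 3} \frac{4 \left(5 + 2 \cdot 19\right)}{5 + 19} = \frac{-1 - 1}{-8} \frac{4 \left(5 + 38\right)}{24} = \left(- \frac{1}{8}\right) \left(-2\right) 4 \cdot \frac{1}{24} \cdot 43 = \frac{1}{4} \cdot \frac{43}{6} = \frac{43}{24}$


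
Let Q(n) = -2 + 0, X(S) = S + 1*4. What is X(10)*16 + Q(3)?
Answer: 222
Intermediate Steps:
X(S) = 4 + S (X(S) = S + 4 = 4 + S)
Q(n) = -2
X(10)*16 + Q(3) = (4 + 10)*16 - 2 = 14*16 - 2 = 224 - 2 = 222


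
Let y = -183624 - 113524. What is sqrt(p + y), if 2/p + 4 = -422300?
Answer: I*sqrt(828024577176909)/52788 ≈ 545.11*I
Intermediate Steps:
p = -1/211152 (p = 2/(-4 - 422300) = 2/(-422304) = 2*(-1/422304) = -1/211152 ≈ -4.7359e-6)
y = -297148
sqrt(p + y) = sqrt(-1/211152 - 297148) = sqrt(-62743394497/211152) = I*sqrt(828024577176909)/52788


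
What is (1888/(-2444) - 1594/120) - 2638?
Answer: -97224367/36660 ≈ -2652.1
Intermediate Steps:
(1888/(-2444) - 1594/120) - 2638 = (1888*(-1/2444) - 1594*1/120) - 2638 = (-472/611 - 797/60) - 2638 = -515287/36660 - 2638 = -97224367/36660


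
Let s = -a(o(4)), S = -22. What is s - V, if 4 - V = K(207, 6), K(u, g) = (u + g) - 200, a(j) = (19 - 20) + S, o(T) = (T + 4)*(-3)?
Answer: 32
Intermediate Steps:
o(T) = -12 - 3*T (o(T) = (4 + T)*(-3) = -12 - 3*T)
a(j) = -23 (a(j) = (19 - 20) - 22 = -1 - 22 = -23)
K(u, g) = -200 + g + u (K(u, g) = (g + u) - 200 = -200 + g + u)
V = -9 (V = 4 - (-200 + 6 + 207) = 4 - 1*13 = 4 - 13 = -9)
s = 23 (s = -1*(-23) = 23)
s - V = 23 - 1*(-9) = 23 + 9 = 32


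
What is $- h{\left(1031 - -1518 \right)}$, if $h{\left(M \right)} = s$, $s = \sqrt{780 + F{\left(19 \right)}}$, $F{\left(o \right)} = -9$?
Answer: $- \sqrt{771} \approx -27.767$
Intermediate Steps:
$s = \sqrt{771}$ ($s = \sqrt{780 - 9} = \sqrt{771} \approx 27.767$)
$h{\left(M \right)} = \sqrt{771}$
$- h{\left(1031 - -1518 \right)} = - \sqrt{771}$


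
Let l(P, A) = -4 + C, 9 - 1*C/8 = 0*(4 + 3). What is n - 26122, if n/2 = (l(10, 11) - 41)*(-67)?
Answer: -29740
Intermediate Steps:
C = 72 (C = 72 - 0*(4 + 3) = 72 - 0*7 = 72 - 8*0 = 72 + 0 = 72)
l(P, A) = 68 (l(P, A) = -4 + 72 = 68)
n = -3618 (n = 2*((68 - 41)*(-67)) = 2*(27*(-67)) = 2*(-1809) = -3618)
n - 26122 = -3618 - 26122 = -29740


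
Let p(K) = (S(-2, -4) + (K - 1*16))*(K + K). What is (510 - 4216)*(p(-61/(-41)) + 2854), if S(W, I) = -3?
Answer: -17455178468/1681 ≈ -1.0384e+7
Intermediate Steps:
p(K) = 2*K*(-19 + K) (p(K) = (-3 + (K - 1*16))*(K + K) = (-3 + (K - 16))*(2*K) = (-3 + (-16 + K))*(2*K) = (-19 + K)*(2*K) = 2*K*(-19 + K))
(510 - 4216)*(p(-61/(-41)) + 2854) = (510 - 4216)*(2*(-61/(-41))*(-19 - 61/(-41)) + 2854) = -3706*(2*(-61*(-1/41))*(-19 - 61*(-1/41)) + 2854) = -3706*(2*(61/41)*(-19 + 61/41) + 2854) = -3706*(2*(61/41)*(-718/41) + 2854) = -3706*(-87596/1681 + 2854) = -3706*4709978/1681 = -17455178468/1681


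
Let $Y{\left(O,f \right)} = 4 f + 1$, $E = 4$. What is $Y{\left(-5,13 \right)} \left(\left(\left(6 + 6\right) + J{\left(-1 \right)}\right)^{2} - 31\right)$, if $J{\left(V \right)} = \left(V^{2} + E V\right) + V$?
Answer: $1749$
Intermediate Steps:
$Y{\left(O,f \right)} = 1 + 4 f$
$J{\left(V \right)} = V^{2} + 5 V$ ($J{\left(V \right)} = \left(V^{2} + 4 V\right) + V = V^{2} + 5 V$)
$Y{\left(-5,13 \right)} \left(\left(\left(6 + 6\right) + J{\left(-1 \right)}\right)^{2} - 31\right) = \left(1 + 4 \cdot 13\right) \left(\left(\left(6 + 6\right) - \left(5 - 1\right)\right)^{2} - 31\right) = \left(1 + 52\right) \left(\left(12 - 4\right)^{2} - 31\right) = 53 \left(\left(12 - 4\right)^{2} - 31\right) = 53 \left(8^{2} - 31\right) = 53 \left(64 - 31\right) = 53 \cdot 33 = 1749$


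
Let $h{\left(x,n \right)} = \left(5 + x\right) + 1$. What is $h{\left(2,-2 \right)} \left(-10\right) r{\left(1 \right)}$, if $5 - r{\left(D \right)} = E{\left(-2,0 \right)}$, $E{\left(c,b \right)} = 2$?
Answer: $-240$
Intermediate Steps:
$r{\left(D \right)} = 3$ ($r{\left(D \right)} = 5 - 2 = 3$)
$h{\left(x,n \right)} = 6 + x$
$h{\left(2,-2 \right)} \left(-10\right) r{\left(1 \right)} = \left(6 + 2\right) \left(-10\right) 3 = 8 \left(-10\right) 3 = \left(-80\right) 3 = -240$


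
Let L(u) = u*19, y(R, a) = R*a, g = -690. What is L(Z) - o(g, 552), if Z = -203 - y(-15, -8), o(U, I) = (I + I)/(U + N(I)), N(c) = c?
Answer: -6129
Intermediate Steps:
o(U, I) = 2*I/(I + U) (o(U, I) = (I + I)/(U + I) = (2*I)/(I + U) = 2*I/(I + U))
Z = -323 (Z = -203 - (-15)*(-8) = -203 - 1*120 = -203 - 120 = -323)
L(u) = 19*u
L(Z) - o(g, 552) = 19*(-323) - 2*552/(552 - 690) = -6137 - 2*552/(-138) = -6137 - 2*552*(-1)/138 = -6137 - 1*(-8) = -6137 + 8 = -6129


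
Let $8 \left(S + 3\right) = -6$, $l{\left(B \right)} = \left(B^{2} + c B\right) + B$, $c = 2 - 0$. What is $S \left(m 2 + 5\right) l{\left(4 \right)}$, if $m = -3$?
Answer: $105$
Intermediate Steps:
$c = 2$ ($c = 2 + 0 = 2$)
$l{\left(B \right)} = B^{2} + 3 B$ ($l{\left(B \right)} = \left(B^{2} + 2 B\right) + B = B^{2} + 3 B$)
$S = - \frac{15}{4}$ ($S = -3 + \frac{1}{8} \left(-6\right) = -3 - \frac{3}{4} = - \frac{15}{4} \approx -3.75$)
$S \left(m 2 + 5\right) l{\left(4 \right)} = - \frac{15 \left(\left(-3\right) 2 + 5\right)}{4} \cdot 4 \left(3 + 4\right) = - \frac{15 \left(-6 + 5\right)}{4} \cdot 4 \cdot 7 = \left(- \frac{15}{4}\right) \left(-1\right) 28 = \frac{15}{4} \cdot 28 = 105$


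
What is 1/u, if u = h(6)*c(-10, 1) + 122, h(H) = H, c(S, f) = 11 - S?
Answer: 1/248 ≈ 0.0040323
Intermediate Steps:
u = 248 (u = 6*(11 - 1*(-10)) + 122 = 6*(11 + 10) + 122 = 6*21 + 122 = 126 + 122 = 248)
1/u = 1/248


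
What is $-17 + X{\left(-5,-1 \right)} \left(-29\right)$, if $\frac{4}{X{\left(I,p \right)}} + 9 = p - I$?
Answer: $\frac{31}{5} \approx 6.2$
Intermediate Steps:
$X{\left(I,p \right)} = \frac{4}{-9 + p - I}$ ($X{\left(I,p \right)} = \frac{4}{-9 - \left(I - p\right)} = \frac{4}{-9 + p - I}$)
$-17 + X{\left(-5,-1 \right)} \left(-29\right) = -17 + \frac{4}{-9 - 1 - -5} \left(-29\right) = -17 + \frac{4}{-9 - 1 + 5} \left(-29\right) = -17 + \frac{4}{-5} \left(-29\right) = -17 + 4 \left(- \frac{1}{5}\right) \left(-29\right) = -17 - - \frac{116}{5} = -17 + \frac{116}{5} = \frac{31}{5}$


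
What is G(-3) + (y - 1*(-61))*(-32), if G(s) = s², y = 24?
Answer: -2711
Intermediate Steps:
G(-3) + (y - 1*(-61))*(-32) = (-3)² + (24 - 1*(-61))*(-32) = 9 + (24 + 61)*(-32) = 9 + 85*(-32) = 9 - 2720 = -2711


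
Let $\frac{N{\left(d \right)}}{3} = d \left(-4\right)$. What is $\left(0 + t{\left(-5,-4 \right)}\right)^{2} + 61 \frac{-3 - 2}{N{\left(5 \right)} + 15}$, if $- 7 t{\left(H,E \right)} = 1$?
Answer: $\frac{2998}{441} \approx 6.7982$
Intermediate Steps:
$t{\left(H,E \right)} = - \frac{1}{7}$ ($t{\left(H,E \right)} = \left(- \frac{1}{7}\right) 1 = - \frac{1}{7}$)
$N{\left(d \right)} = - 12 d$ ($N{\left(d \right)} = 3 d \left(-4\right) = 3 \left(- 4 d\right) = - 12 d$)
$\left(0 + t{\left(-5,-4 \right)}\right)^{2} + 61 \frac{-3 - 2}{N{\left(5 \right)} + 15} = \left(0 - \frac{1}{7}\right)^{2} + 61 \frac{-3 - 2}{\left(-12\right) 5 + 15} = \left(- \frac{1}{7}\right)^{2} + 61 \left(- \frac{5}{-60 + 15}\right) = \frac{1}{49} + 61 \left(- \frac{5}{-45}\right) = \frac{1}{49} + 61 \left(\left(-5\right) \left(- \frac{1}{45}\right)\right) = \frac{1}{49} + 61 \cdot \frac{1}{9} = \frac{1}{49} + \frac{61}{9} = \frac{2998}{441}$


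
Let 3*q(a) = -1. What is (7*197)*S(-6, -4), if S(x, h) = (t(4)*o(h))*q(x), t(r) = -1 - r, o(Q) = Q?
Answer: -27580/3 ≈ -9193.3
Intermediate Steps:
q(a) = -⅓ (q(a) = (⅓)*(-1) = -⅓)
S(x, h) = 5*h/3 (S(x, h) = ((-1 - 1*4)*h)*(-⅓) = ((-1 - 4)*h)*(-⅓) = -5*h*(-⅓) = 5*h/3)
(7*197)*S(-6, -4) = (7*197)*((5/3)*(-4)) = 1379*(-20/3) = -27580/3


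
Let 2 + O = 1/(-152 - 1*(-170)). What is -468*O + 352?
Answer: 1262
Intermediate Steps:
O = -35/18 (O = -2 + 1/(-152 - 1*(-170)) = -2 + 1/(-152 + 170) = -2 + 1/18 = -35/18 ≈ -1.9444)
-468*O + 352 = -468*(-35/18) + 352 = 910 + 352 = 1262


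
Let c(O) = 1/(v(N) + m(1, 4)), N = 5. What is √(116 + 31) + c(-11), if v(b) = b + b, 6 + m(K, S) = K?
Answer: ⅕ + 7*√3 ≈ 12.324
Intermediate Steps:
m(K, S) = -6 + K
v(b) = 2*b
c(O) = ⅕ (c(O) = 1/(2*5 + (-6 + 1)) = 1/(10 - 5) = 1/5 = ⅕)
√(116 + 31) + c(-11) = √(116 + 31) + ⅕ = √147 + ⅕ = 7*√3 + ⅕ = ⅕ + 7*√3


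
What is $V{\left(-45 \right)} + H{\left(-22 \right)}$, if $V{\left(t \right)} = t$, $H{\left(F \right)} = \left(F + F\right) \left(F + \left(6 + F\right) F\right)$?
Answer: $-14565$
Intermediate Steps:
$H{\left(F \right)} = 2 F \left(F + F \left(6 + F\right)\right)$
$V{\left(-45 \right)} + H{\left(-22 \right)} = -45 + 2 \left(-22\right)^{2} \left(7 - 22\right) = -45 + 2 \cdot 484 \left(-15\right) = -45 - 14520 = -14565$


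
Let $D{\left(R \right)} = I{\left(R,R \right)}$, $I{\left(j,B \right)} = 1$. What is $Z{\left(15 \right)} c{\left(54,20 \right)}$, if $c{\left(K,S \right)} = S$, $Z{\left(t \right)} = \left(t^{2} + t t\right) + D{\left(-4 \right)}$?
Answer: $9020$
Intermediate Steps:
$D{\left(R \right)} = 1$
$Z{\left(t \right)} = 1 + 2 t^{2}$ ($Z{\left(t \right)} = \left(t^{2} + t t\right) + 1 = \left(t^{2} + t^{2}\right) + 1 = 2 t^{2} + 1 = 1 + 2 t^{2}$)
$Z{\left(15 \right)} c{\left(54,20 \right)} = \left(1 + 2 \cdot 15^{2}\right) 20 = \left(1 + 2 \cdot 225\right) 20 = \left(1 + 450\right) 20 = 451 \cdot 20 = 9020$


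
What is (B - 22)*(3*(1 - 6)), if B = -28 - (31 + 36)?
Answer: 1755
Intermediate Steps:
B = -95 (B = -28 - 1*67 = -28 - 67 = -95)
(B - 22)*(3*(1 - 6)) = (-95 - 22)*(3*(1 - 6)) = -351*(-5) = -117*(-15) = 1755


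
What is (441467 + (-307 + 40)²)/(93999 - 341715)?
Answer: -128189/61929 ≈ -2.0699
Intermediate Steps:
(441467 + (-307 + 40)²)/(93999 - 341715) = (441467 + (-267)²)/(-247716) = (441467 + 71289)*(-1/247716) = 512756*(-1/247716) = -128189/61929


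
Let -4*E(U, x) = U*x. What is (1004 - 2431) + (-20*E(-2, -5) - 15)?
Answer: -1392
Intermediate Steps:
E(U, x) = -U*x/4
(1004 - 2431) + (-20*E(-2, -5) - 15) = (1004 - 2431) + (-(-5)*(-2)*(-5) - 15) = -1427 + (-20*(-5/2) - 15) = -1427 + (50 - 15) = -1427 + 35 = -1392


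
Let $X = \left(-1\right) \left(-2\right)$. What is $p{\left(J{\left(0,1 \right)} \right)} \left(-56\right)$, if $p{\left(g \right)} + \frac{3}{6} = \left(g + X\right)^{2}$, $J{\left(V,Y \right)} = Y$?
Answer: $-476$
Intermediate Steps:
$X = 2$
$p{\left(g \right)} = - \frac{1}{2} + \left(2 + g\right)^{2}$ ($p{\left(g \right)} = - \frac{1}{2} + \left(g + 2\right)^{2} = - \frac{1}{2} + \left(2 + g\right)^{2}$)
$p{\left(J{\left(0,1 \right)} \right)} \left(-56\right) = \left(- \frac{1}{2} + \left(2 + 1\right)^{2}\right) \left(-56\right) = \left(- \frac{1}{2} + 3^{2}\right) \left(-56\right) = \left(- \frac{1}{2} + 9\right) \left(-56\right) = \frac{17}{2} \left(-56\right) = -476$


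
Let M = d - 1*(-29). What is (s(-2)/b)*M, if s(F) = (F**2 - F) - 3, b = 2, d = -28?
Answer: 3/2 ≈ 1.5000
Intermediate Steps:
s(F) = -3 + F**2 - F
M = 1 (M = -28 - 1*(-29) = -28 + 29 = 1)
(s(-2)/b)*M = ((-3 + (-2)**2 - 1*(-2))/2)*1 = ((-3 + 4 + 2)*(1/2))*1 = (3*(1/2))*1 = (3/2)*1 = 3/2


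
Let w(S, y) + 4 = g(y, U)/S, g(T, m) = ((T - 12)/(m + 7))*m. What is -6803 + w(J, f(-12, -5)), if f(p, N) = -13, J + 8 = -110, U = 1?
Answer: -6425783/944 ≈ -6807.0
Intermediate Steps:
g(T, m) = m*(-12 + T)/(7 + m) (g(T, m) = ((-12 + T)/(7 + m))*m = m*(-12 + T)/(7 + m))
J = -118 (J = -8 - 110 = -118)
w(S, y) = -4 + (-3/2 + y/8)/S (w(S, y) = -4 + (1*(-12 + y)/(7 + 1))/S = -4 + (1*(-12 + y)/8)/S = -4 + (1*(⅛)*(-12 + y))/S = -4 + (-3/2 + y/8)/S)
-6803 + w(J, f(-12, -5)) = -6803 + (⅛)*(-12 - 13 - 32*(-118))/(-118) = -6803 + (⅛)*(-1/118)*(-12 - 13 + 3776) = -6803 + (⅛)*(-1/118)*3751 = -6803 - 3751/944 = -6425783/944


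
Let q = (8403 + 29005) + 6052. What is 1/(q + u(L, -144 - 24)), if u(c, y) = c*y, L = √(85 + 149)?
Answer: 10865/470541796 + 63*√26/235270898 ≈ 2.4456e-5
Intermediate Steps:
L = 3*√26 (L = √234 = 3*√26 ≈ 15.297)
q = 43460 (q = 37408 + 6052 = 43460)
1/(q + u(L, -144 - 24)) = 1/(43460 + (3*√26)*(-144 - 24)) = 1/(43460 + (3*√26)*(-168)) = 1/(43460 - 504*√26)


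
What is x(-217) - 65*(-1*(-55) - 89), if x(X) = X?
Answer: 1993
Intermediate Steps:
x(-217) - 65*(-1*(-55) - 89) = -217 - 65*(-1*(-55) - 89) = -217 - 65*(55 - 89) = -217 - 65*(-34) = -217 + 2210 = 1993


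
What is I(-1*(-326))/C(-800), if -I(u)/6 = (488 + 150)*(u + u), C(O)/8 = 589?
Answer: -311982/589 ≈ -529.68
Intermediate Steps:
C(O) = 4712 (C(O) = 8*589 = 4712)
I(u) = -7656*u (I(u) = -6*(488 + 150)*(u + u) = -3828*2*u = -7656*u)
I(-1*(-326))/C(-800) = -(-7656)*(-326)/4712 = -7656*326*(1/4712) = -2495856*1/4712 = -311982/589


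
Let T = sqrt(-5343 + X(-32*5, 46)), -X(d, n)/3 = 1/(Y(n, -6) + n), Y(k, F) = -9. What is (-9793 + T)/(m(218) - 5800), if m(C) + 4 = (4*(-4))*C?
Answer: 9793/9292 - 3*I*sqrt(812742)/343804 ≈ 1.0539 - 0.0078666*I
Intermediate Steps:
m(C) = -4 - 16*C (m(C) = -4 + (4*(-4))*C = -4 - 16*C)
X(d, n) = -3/(-9 + n)
T = 3*I*sqrt(812742)/37 (T = sqrt(-5343 - 3/(-9 + 46)) = sqrt(-5343 - 3/37) = sqrt(-197694/37) = 3*I*sqrt(812742)/37 ≈ 73.096*I)
(-9793 + T)/(m(218) - 5800) = (-9793 + 3*I*sqrt(812742)/37)/((-4 - 16*218) - 5800) = (-9793 + 3*I*sqrt(812742)/37)/((-4 - 3488) - 5800) = (-9793 + 3*I*sqrt(812742)/37)/(-3492 - 5800) = (-9793 + 3*I*sqrt(812742)/37)/(-9292) = (-9793 + 3*I*sqrt(812742)/37)*(-1/9292) = 9793/9292 - 3*I*sqrt(812742)/343804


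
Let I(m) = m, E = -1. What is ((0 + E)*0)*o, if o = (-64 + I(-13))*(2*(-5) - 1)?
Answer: 0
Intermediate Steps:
o = 847 (o = (-64 - 13)*(2*(-5) - 1) = -77*(-10 - 1) = -77*(-11) = 847)
((0 + E)*0)*o = ((0 - 1)*0)*847 = -1*0*847 = 0*847 = 0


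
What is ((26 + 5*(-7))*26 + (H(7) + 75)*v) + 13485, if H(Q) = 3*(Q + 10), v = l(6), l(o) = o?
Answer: 14007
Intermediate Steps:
v = 6
H(Q) = 30 + 3*Q (H(Q) = 3*(10 + Q) = 30 + 3*Q)
((26 + 5*(-7))*26 + (H(7) + 75)*v) + 13485 = ((26 + 5*(-7))*26 + ((30 + 3*7) + 75)*6) + 13485 = ((26 - 35)*26 + ((30 + 21) + 75)*6) + 13485 = (-9*26 + (51 + 75)*6) + 13485 = (-234 + 126*6) + 13485 = (-234 + 756) + 13485 = 522 + 13485 = 14007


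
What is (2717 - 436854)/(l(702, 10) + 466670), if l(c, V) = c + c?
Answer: -434137/468074 ≈ -0.92750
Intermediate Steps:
l(c, V) = 2*c
(2717 - 436854)/(l(702, 10) + 466670) = (2717 - 436854)/(2*702 + 466670) = -434137/(1404 + 466670) = -434137/468074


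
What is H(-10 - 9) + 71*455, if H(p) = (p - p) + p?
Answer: 32286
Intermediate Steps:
H(p) = p (H(p) = 0 + p = p)
H(-10 - 9) + 71*455 = (-10 - 9) + 71*455 = -19 + 32305 = 32286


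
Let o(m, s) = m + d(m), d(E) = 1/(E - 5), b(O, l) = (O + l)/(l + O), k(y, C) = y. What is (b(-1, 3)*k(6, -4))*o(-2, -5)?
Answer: -90/7 ≈ -12.857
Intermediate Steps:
b(O, l) = 1 (b(O, l) = (O + l)/(O + l) = 1)
d(E) = 1/(-5 + E)
o(m, s) = m + 1/(-5 + m)
(b(-1, 3)*k(6, -4))*o(-2, -5) = (1*6)*((1 - 2*(-5 - 2))/(-5 - 2)) = 6*((1 - 2*(-7))/(-7)) = 6*(-(1 + 14)/7) = 6*(-⅐*15) = 6*(-15/7) = -90/7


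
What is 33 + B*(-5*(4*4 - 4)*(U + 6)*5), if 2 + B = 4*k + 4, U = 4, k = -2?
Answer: 18033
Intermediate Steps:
B = -6 (B = -2 + (4*(-2) + 4) = -2 + (-8 + 4) = -2 - 4 = -6)
33 + B*(-5*(4*4 - 4)*(U + 6)*5) = 33 - 6*(-5*(4*4 - 4)*(4 + 6))*5 = 33 - 6*(-5*(16 - 4)*10)*5 = 33 - 6*(-60*10)*5 = 33 - 6*(-5*120)*5 = 33 - (-3600)*5 = 33 - 6*(-3000) = 33 + 18000 = 18033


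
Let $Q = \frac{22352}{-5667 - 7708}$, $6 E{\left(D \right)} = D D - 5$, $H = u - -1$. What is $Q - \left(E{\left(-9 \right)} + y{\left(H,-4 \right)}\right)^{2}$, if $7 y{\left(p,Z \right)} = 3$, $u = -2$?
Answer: $- \frac{1021341607}{5898375} \approx -173.16$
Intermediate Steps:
$H = -1$ ($H = -2 - -1 = -2 + 1 = -1$)
$E{\left(D \right)} = - \frac{5}{6} + \frac{D^{2}}{6}$ ($E{\left(D \right)} = \frac{D D - 5}{6} = \frac{D^{2} - 5}{6} = \frac{-5 + D^{2}}{6} = - \frac{5}{6} + \frac{D^{2}}{6}$)
$y{\left(p,Z \right)} = \frac{3}{7}$ ($y{\left(p,Z \right)} = \frac{1}{7} \cdot 3 = \frac{3}{7}$)
$Q = - \frac{22352}{13375}$ ($Q = \frac{22352}{-5667 - 7708} = \frac{22352}{-13375} = 22352 \left(- \frac{1}{13375}\right) = - \frac{22352}{13375} \approx -1.6712$)
$Q - \left(E{\left(-9 \right)} + y{\left(H,-4 \right)}\right)^{2} = - \frac{22352}{13375} - \left(\left(- \frac{5}{6} + \frac{\left(-9\right)^{2}}{6}\right) + \frac{3}{7}\right)^{2} = - \frac{22352}{13375} - \left(\left(- \frac{5}{6} + \frac{1}{6} \cdot 81\right) + \frac{3}{7}\right)^{2} = - \frac{22352}{13375} - \left(\left(- \frac{5}{6} + \frac{27}{2}\right) + \frac{3}{7}\right)^{2} = - \frac{22352}{13375} - \left(\frac{38}{3} + \frac{3}{7}\right)^{2} = - \frac{22352}{13375} - \left(\frac{275}{21}\right)^{2} = - \frac{22352}{13375} - \frac{75625}{441} = - \frac{1021341607}{5898375}$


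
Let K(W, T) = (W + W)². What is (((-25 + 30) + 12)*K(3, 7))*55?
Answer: 33660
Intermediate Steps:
K(W, T) = 4*W² (K(W, T) = (2*W)² = 4*W²)
(((-25 + 30) + 12)*K(3, 7))*55 = (((-25 + 30) + 12)*(4*3²))*55 = ((5 + 12)*(4*9))*55 = (17*36)*55 = 612*55 = 33660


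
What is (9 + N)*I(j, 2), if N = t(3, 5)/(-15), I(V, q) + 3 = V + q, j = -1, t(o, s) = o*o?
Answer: -84/5 ≈ -16.800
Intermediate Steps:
t(o, s) = o**2
I(V, q) = -3 + V + q (I(V, q) = -3 + (V + q) = -3 + V + q)
N = -3/5 (N = 3**2/(-15) = 9*(-1/15) = -3/5 ≈ -0.60000)
(9 + N)*I(j, 2) = (9 - 3/5)*(-3 - 1 + 2) = (42/5)*(-2) = -84/5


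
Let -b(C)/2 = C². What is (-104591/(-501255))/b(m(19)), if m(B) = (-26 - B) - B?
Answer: -104591/4106280960 ≈ -2.5471e-5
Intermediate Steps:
m(B) = -26 - 2*B
b(C) = -2*C²
(-104591/(-501255))/b(m(19)) = (-104591/(-501255))/((-2*(-26 - 2*19)²)) = (-104591*(-1/501255))/((-2*(-26 - 38)²)) = 104591/(501255*((-2*(-64)²))) = 104591/(501255*((-2*4096))) = (104591/501255)/(-8192) = (104591/501255)*(-1/8192) = -104591/4106280960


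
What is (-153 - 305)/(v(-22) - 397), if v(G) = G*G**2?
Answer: 458/11045 ≈ 0.041467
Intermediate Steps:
v(G) = G**3
(-153 - 305)/(v(-22) - 397) = (-153 - 305)/((-22)**3 - 397) = -458/(-10648 - 397) = -458/(-11045) = -458*(-1/11045) = 458/11045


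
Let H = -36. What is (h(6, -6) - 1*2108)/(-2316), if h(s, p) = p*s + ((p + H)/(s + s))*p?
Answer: 11/12 ≈ 0.91667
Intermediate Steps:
h(s, p) = p*s + p*(-36 + p)/(2*s) (h(s, p) = p*s + ((p - 36)/(s + s))*p = p*s + ((-36 + p)/((2*s)))*p = p*s + ((-36 + p)*(1/(2*s)))*p = p*s + ((-36 + p)/(2*s))*p = p*s + p*(-36 + p)/(2*s))
(h(6, -6) - 1*2108)/(-2316) = ((½)*(-6)*(-36 - 6 + 2*6²)/6 - 1*2108)/(-2316) = ((½)*(-6)*(⅙)*(-36 - 6 + 2*36) - 2108)*(-1/2316) = ((½)*(-6)*(⅙)*(-36 - 6 + 72) - 2108)*(-1/2316) = ((½)*(-6)*(⅙)*30 - 2108)*(-1/2316) = (-15 - 2108)*(-1/2316) = -2123*(-1/2316) = 11/12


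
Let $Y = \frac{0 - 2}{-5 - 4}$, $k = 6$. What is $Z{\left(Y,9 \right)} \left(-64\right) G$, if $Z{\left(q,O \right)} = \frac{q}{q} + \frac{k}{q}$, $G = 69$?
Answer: $-123648$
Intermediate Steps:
$Y = \frac{2}{9}$ ($Y = - \frac{2}{-9} = \left(-2\right) \left(- \frac{1}{9}\right) = \frac{2}{9} \approx 0.22222$)
$Z{\left(q,O \right)} = 1 + \frac{6}{q}$ ($Z{\left(q,O \right)} = \frac{q}{q} + \frac{6}{q} = 1 + \frac{6}{q}$)
$Z{\left(Y,9 \right)} \left(-64\right) G = \frac{6 + \frac{2}{9}}{\frac{2}{9}} \left(-64\right) 69 = \frac{9}{2} \cdot \frac{56}{9} \left(-64\right) 69 = 28 \left(-64\right) 69 = \left(-1792\right) 69 = -123648$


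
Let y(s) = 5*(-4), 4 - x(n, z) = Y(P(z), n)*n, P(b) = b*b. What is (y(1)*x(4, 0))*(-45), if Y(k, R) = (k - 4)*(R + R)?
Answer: 118800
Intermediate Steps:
P(b) = b²
Y(k, R) = 2*R*(-4 + k) (Y(k, R) = (-4 + k)*(2*R) = 2*R*(-4 + k))
x(n, z) = 4 - 2*n²*(-4 + z²) (x(n, z) = 4 - 2*n*(-4 + z²)*n = 4 - 2*n²*(-4 + z²))
y(s) = -20
(y(1)*x(4, 0))*(-45) = -20*(4 + 2*4²*(4 - 1*0²))*(-45) = -20*(4 + 2*16*(4 - 1*0))*(-45) = -20*(4 + 2*16*(4 + 0))*(-45) = -20*(4 + 2*16*4)*(-45) = -20*(4 + 128)*(-45) = -20*132*(-45) = -2640*(-45) = 118800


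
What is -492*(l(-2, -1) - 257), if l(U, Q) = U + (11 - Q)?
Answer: 121524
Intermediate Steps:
l(U, Q) = 11 + U - Q
-492*(l(-2, -1) - 257) = -492*((11 - 2 - 1*(-1)) - 257) = -492*((11 - 2 + 1) - 257) = -492*(10 - 257) = -492*(-247) = 121524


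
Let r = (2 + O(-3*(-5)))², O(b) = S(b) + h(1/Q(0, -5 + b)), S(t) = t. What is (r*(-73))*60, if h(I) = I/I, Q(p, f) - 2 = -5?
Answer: -1419120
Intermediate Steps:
Q(p, f) = -3 (Q(p, f) = 2 - 5 = -3)
h(I) = 1
O(b) = 1 + b (O(b) = b + 1 = 1 + b)
r = 324 (r = (2 + (1 - 3*(-5)))² = (2 + (1 + 15))² = (2 + 16)² = 18² = 324)
(r*(-73))*60 = (324*(-73))*60 = -23652*60 = -1419120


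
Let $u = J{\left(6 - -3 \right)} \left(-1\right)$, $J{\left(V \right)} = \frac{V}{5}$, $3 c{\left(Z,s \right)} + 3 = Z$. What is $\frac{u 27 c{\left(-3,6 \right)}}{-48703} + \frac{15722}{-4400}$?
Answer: $- \frac{383068123}{107146600} \approx -3.5752$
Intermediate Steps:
$c{\left(Z,s \right)} = -1 + \frac{Z}{3}$
$J{\left(V \right)} = \frac{V}{5}$ ($J{\left(V \right)} = V \frac{1}{5} = \frac{V}{5}$)
$u = - \frac{9}{5}$ ($u = \frac{6 - -3}{5} \left(-1\right) = \frac{6 + 3}{5} \left(-1\right) = \frac{1}{5} \cdot 9 \left(-1\right) = \frac{9}{5} \left(-1\right) = - \frac{9}{5} \approx -1.8$)
$\frac{u 27 c{\left(-3,6 \right)}}{-48703} + \frac{15722}{-4400} = \frac{\left(- \frac{9}{5}\right) 27 \left(-1 + \frac{1}{3} \left(-3\right)\right)}{-48703} + \frac{15722}{-4400} = - \frac{243 \left(-1 - 1\right)}{5} \left(- \frac{1}{48703}\right) + 15722 \left(- \frac{1}{4400}\right) = \left(- \frac{243}{5}\right) \left(-2\right) \left(- \frac{1}{48703}\right) - \frac{7861}{2200} = \frac{486}{5} \left(- \frac{1}{48703}\right) - \frac{7861}{2200} = - \frac{486}{243515} - \frac{7861}{2200} = - \frac{383068123}{107146600}$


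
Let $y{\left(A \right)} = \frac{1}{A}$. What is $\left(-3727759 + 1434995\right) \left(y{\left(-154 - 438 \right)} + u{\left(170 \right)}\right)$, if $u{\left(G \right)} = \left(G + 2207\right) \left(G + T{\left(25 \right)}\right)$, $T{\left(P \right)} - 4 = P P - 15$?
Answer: $- \frac{632362799475705}{148} \approx -4.2727 \cdot 10^{12}$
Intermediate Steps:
$T{\left(P \right)} = -11 + P^{2}$ ($T{\left(P \right)} = 4 + \left(P P - 15\right) = 4 + \left(P^{2} - 15\right) = 4 + \left(-15 + P^{2}\right) = -11 + P^{2}$)
$u{\left(G \right)} = \left(614 + G\right) \left(2207 + G\right)$ ($u{\left(G \right)} = \left(G + 2207\right) \left(G - \left(11 - 25^{2}\right)\right) = \left(2207 + G\right) \left(G + \left(-11 + 625\right)\right) = \left(2207 + G\right) \left(G + 614\right) = \left(2207 + G\right) \left(614 + G\right) = \left(614 + G\right) \left(2207 + G\right)$)
$\left(-3727759 + 1434995\right) \left(y{\left(-154 - 438 \right)} + u{\left(170 \right)}\right) = \left(-3727759 + 1434995\right) \left(\frac{1}{-154 - 438} + \left(1355098 + 170^{2} + 2821 \cdot 170\right)\right) = - 2292764 \left(\frac{1}{-592} + \left(1355098 + 28900 + 479570\right)\right) = - 2292764 \left(- \frac{1}{592} + 1863568\right) = \left(-2292764\right) \frac{1103232255}{592} = - \frac{632362799475705}{148}$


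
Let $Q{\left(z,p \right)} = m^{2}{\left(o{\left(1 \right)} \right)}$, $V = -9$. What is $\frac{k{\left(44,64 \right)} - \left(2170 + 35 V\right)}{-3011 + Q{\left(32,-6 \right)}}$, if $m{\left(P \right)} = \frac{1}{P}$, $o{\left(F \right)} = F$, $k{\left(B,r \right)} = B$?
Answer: $\frac{1811}{3010} \approx 0.60166$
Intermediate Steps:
$Q{\left(z,p \right)} = 1$ ($Q{\left(z,p \right)} = \left(1^{-1}\right)^{2} = 1^{2} = 1$)
$\frac{k{\left(44,64 \right)} - \left(2170 + 35 V\right)}{-3011 + Q{\left(32,-6 \right)}} = \frac{44 - 1855}{-3011 + 1} = \frac{44 + \left(-2170 + 315\right)}{-3010} = \left(44 - 1855\right) \left(- \frac{1}{3010}\right) = \left(-1811\right) \left(- \frac{1}{3010}\right) = \frac{1811}{3010}$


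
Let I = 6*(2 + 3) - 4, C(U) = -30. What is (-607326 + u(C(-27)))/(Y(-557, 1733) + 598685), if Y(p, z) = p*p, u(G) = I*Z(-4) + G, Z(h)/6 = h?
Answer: -101330/151489 ≈ -0.66889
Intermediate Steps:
Z(h) = 6*h
I = 26 (I = 6*5 - 4 = 30 - 4 = 26)
u(G) = -624 + G (u(G) = 26*(6*(-4)) + G = 26*(-24) + G = -624 + G)
Y(p, z) = p**2
(-607326 + u(C(-27)))/(Y(-557, 1733) + 598685) = (-607326 + (-624 - 30))/((-557)**2 + 598685) = (-607326 - 654)/(310249 + 598685) = -607980/908934 = -607980*1/908934 = -101330/151489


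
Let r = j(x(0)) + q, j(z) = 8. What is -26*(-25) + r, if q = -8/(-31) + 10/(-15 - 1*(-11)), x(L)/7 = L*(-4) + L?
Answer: 40657/62 ≈ 655.76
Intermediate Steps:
x(L) = -21*L (x(L) = 7*(L*(-4) + L) = 7*(-4*L + L) = 7*(-3*L) = -21*L)
q = -139/62 (q = -8*(-1/31) + 10/(-15 + 11) = 8/31 + 10/(-4) = 8/31 + 10*(-¼) = 8/31 - 5/2 = -139/62 ≈ -2.2419)
r = 357/62 (r = 8 - 139/62 = 357/62 ≈ 5.7581)
-26*(-25) + r = -26*(-25) + 357/62 = 650 + 357/62 = 40657/62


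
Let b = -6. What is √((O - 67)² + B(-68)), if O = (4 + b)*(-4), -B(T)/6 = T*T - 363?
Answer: I*√22085 ≈ 148.61*I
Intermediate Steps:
B(T) = 2178 - 6*T² (B(T) = -6*(T*T - 363) = -6*(T² - 363) = -6*(-363 + T²) = 2178 - 6*T²)
O = 8 (O = (4 - 6)*(-4) = -2*(-4) = 8)
√((O - 67)² + B(-68)) = √((8 - 67)² + (2178 - 6*(-68)²)) = √((-59)² + (2178 - 6*4624)) = √(3481 + (2178 - 27744)) = √(3481 - 25566) = √(-22085) = I*√22085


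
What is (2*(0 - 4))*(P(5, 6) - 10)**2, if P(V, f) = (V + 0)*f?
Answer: -3200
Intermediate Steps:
P(V, f) = V*f
(2*(0 - 4))*(P(5, 6) - 10)**2 = (2*(0 - 4))*(5*6 - 10)**2 = (2*(-4))*(30 - 10)**2 = -8*20**2 = -8*400 = -3200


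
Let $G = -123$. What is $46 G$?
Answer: $-5658$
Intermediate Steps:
$46 G = 46 \left(-123\right) = -5658$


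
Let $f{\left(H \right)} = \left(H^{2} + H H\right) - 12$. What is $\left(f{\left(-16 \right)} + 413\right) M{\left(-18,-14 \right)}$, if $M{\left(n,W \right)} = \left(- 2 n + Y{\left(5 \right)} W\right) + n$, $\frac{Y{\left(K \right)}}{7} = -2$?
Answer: $195382$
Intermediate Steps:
$Y{\left(K \right)} = -14$ ($Y{\left(K \right)} = 7 \left(-2\right) = -14$)
$M{\left(n,W \right)} = - n - 14 W$ ($M{\left(n,W \right)} = \left(- 2 n - 14 W\right) + n = \left(- 14 W - 2 n\right) + n = - n - 14 W$)
$f{\left(H \right)} = -12 + 2 H^{2}$ ($f{\left(H \right)} = \left(H^{2} + H^{2}\right) - 12 = 2 H^{2} - 12 = -12 + 2 H^{2}$)
$\left(f{\left(-16 \right)} + 413\right) M{\left(-18,-14 \right)} = \left(\left(-12 + 2 \left(-16\right)^{2}\right) + 413\right) \left(\left(-1\right) \left(-18\right) - -196\right) = \left(\left(-12 + 2 \cdot 256\right) + 413\right) \left(18 + 196\right) = \left(\left(-12 + 512\right) + 413\right) 214 = \left(500 + 413\right) 214 = 913 \cdot 214 = 195382$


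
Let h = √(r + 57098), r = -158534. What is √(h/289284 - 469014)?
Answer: √(-9812386427230296 + 144642*I*√25359)/144642 ≈ 8.038e-7 + 684.85*I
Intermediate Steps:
h = 2*I*√25359 (h = √(-158534 + 57098) = √(-101436) = 2*I*√25359 ≈ 318.49*I)
√(h/289284 - 469014) = √((2*I*√25359)/289284 - 469014) = √((2*I*√25359)*(1/289284) - 469014) = √(I*√25359/144642 - 469014) = √(-469014 + I*√25359/144642)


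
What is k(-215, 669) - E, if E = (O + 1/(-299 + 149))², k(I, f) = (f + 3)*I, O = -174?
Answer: -3932062201/22500 ≈ -1.7476e+5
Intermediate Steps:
k(I, f) = I*(3 + f) (k(I, f) = (3 + f)*I = I*(3 + f))
E = 681262201/22500 (E = (-174 + 1/(-299 + 149))² = (-174 + 1/(-150))² = (-174 - 1/150)² = (-26101/150)² = 681262201/22500 ≈ 30278.)
k(-215, 669) - E = -215*(3 + 669) - 1*681262201/22500 = -215*672 - 681262201/22500 = -144480 - 681262201/22500 = -3932062201/22500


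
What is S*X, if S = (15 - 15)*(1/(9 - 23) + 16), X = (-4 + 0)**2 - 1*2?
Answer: 0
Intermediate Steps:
X = 14 (X = (-4)**2 - 2 = 16 - 2 = 14)
S = 0 (S = 0*(1/(-14) + 16) = 0*(-1/14 + 16) = 0*(223/14) = 0)
S*X = 0*14 = 0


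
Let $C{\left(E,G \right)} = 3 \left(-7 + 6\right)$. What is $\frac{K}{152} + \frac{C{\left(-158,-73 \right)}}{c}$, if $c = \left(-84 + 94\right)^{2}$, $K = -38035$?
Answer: $- \frac{950989}{3800} \approx -250.26$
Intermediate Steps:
$c = 100$ ($c = 10^{2} = 100$)
$C{\left(E,G \right)} = -3$ ($C{\left(E,G \right)} = 3 \left(-1\right) = -3$)
$\frac{K}{152} + \frac{C{\left(-158,-73 \right)}}{c} = - \frac{38035}{152} - \frac{3}{100} = - \frac{950989}{3800}$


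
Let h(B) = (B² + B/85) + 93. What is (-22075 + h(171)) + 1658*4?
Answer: 1180906/85 ≈ 13893.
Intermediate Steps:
h(B) = 93 + B² + B/85 (h(B) = (B² + B/85) + 93 = 93 + B² + B/85)
(-22075 + h(171)) + 1658*4 = (-22075 + (93 + 171² + (1/85)*171)) + 1658*4 = (-22075 + (93 + 29241 + 171/85)) + 6632 = (-22075 + 2493561/85) + 6632 = 617186/85 + 6632 = 1180906/85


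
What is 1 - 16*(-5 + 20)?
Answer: -239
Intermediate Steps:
1 - 16*(-5 + 20) = 1 - 16*15 = 1 - 240 = -239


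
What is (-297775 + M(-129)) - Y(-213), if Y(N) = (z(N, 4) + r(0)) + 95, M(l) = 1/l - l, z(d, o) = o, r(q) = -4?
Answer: -38408590/129 ≈ -2.9774e+5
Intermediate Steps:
Y(N) = 95 (Y(N) = (4 - 4) + 95 = 0 + 95 = 95)
(-297775 + M(-129)) - Y(-213) = (-297775 + (1/(-129) - 1*(-129))) - 1*95 = (-297775 + (-1/129 + 129)) - 95 = (-297775 + 16640/129) - 95 = -38396335/129 - 95 = -38408590/129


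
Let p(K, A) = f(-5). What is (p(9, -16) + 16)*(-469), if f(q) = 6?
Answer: -10318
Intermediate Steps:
p(K, A) = 6
(p(9, -16) + 16)*(-469) = (6 + 16)*(-469) = 22*(-469) = -10318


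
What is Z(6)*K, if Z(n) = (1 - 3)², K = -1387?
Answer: -5548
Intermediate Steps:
Z(n) = 4 (Z(n) = (-2)² = 4)
Z(6)*K = 4*(-1387) = -5548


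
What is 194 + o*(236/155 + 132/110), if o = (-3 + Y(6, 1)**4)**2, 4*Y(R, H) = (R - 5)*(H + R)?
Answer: 1548005139/5079040 ≈ 304.78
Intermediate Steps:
Y(R, H) = (-5 + R)*(H + R)/4 (Y(R, H) = ((R - 5)*(H + R))/4 = ((-5 + R)*(H + R))/4 = (-5 + R)*(H + R)/4)
o = 2666689/65536 (o = (-3 + (-5/4*1 - 5/4*6 + (1/4)*6**2 + (1/4)*1*6)**4)**2 = (-3 + (-5/4 - 15/2 + (1/4)*36 + 3/2)**4)**2 = (-3 + (-5/4 - 15/2 + 9 + 3/2)**4)**2 = (-3 + (7/4)**4)**2 = (-3 + 2401/256)**2 = (1633/256)**2 = 2666689/65536 ≈ 40.690)
194 + o*(236/155 + 132/110) = 194 + 2666689*(236/155 + 132/110)/65536 = 194 + 2666689*(236*(1/155) + 132*(1/110))/65536 = 194 + 2666689*(236/155 + 6/5)/65536 = 194 + (2666689/65536)*(422/155) = 194 + 562671379/5079040 = 1548005139/5079040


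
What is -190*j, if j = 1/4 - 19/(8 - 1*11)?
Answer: -7505/6 ≈ -1250.8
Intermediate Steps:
j = 79/12 (j = 1*(1/4) - 19/(8 - 11) = 1/4 - 19/(-3) = 1/4 - 19*(-1/3) = 1/4 + 19/3 = 79/12 ≈ 6.5833)
-190*j = -190*79/12 = -7505/6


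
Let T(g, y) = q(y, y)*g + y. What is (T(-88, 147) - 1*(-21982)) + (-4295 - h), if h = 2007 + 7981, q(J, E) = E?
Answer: -5090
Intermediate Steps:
T(g, y) = y + g*y (T(g, y) = y*g + y = g*y + y = y + g*y)
h = 9988
(T(-88, 147) - 1*(-21982)) + (-4295 - h) = (147*(1 - 88) - 1*(-21982)) + (-4295 - 1*9988) = (147*(-87) + 21982) + (-4295 - 9988) = (-12789 + 21982) - 14283 = 9193 - 14283 = -5090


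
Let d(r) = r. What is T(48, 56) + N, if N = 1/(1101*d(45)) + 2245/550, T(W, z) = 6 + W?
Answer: 63308623/1089990 ≈ 58.082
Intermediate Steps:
N = 4449163/1089990 (N = 1/(1101*45) + 2245/550 = (1/1101)*(1/45) + 2245*(1/550) = 1/49545 + 449/110 = 4449163/1089990 ≈ 4.0818)
T(48, 56) + N = (6 + 48) + 4449163/1089990 = 54 + 4449163/1089990 = 63308623/1089990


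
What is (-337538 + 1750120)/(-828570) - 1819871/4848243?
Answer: -464246183772/223172705695 ≈ -2.0802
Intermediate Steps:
(-337538 + 1750120)/(-828570) - 1819871/4848243 = 1412582*(-1/828570) - 1819871*1/4848243 = -706291/414285 - 1819871/4848243 = -464246183772/223172705695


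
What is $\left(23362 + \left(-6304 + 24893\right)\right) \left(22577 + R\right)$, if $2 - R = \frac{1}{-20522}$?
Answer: $\frac{19438677092289}{20522} \approx 9.4721 \cdot 10^{8}$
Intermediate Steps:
$R = \frac{41045}{20522}$ ($R = 2 - \frac{1}{-20522} = 2 - - \frac{1}{20522} = 2 + \frac{1}{20522} = \frac{41045}{20522} \approx 2.0$)
$\left(23362 + \left(-6304 + 24893\right)\right) \left(22577 + R\right) = \left(23362 + \left(-6304 + 24893\right)\right) \left(22577 + \frac{41045}{20522}\right) = \left(23362 + 18589\right) \frac{463366239}{20522} = 41951 \cdot \frac{463366239}{20522} = \frac{19438677092289}{20522}$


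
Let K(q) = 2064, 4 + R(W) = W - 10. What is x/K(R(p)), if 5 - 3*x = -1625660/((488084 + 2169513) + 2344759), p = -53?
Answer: 416210/483977943 ≈ 0.00085998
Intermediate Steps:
R(W) = -14 + W (R(W) = -4 + (W - 10) = -4 + (-10 + W) = -14 + W)
x = 6659360/3751767 (x = 5/3 - (-1625660)/(3*((488084 + 2169513) + 2344759)) = 5/3 - (-1625660)/(3*(2657597 + 2344759)) = 5/3 - (-1625660)/(3*5002356) = 5/3 - ⅓*(-406415/1250589) = 5/3 + 406415/3751767 = 6659360/3751767 ≈ 1.7750)
x/K(R(p)) = (6659360/3751767)/2064 = (6659360/3751767)*(1/2064) = 416210/483977943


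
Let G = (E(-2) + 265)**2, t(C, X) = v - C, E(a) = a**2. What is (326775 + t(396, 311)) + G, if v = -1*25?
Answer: 398715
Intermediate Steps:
v = -25
t(C, X) = -25 - C
G = 72361 (G = ((-2)**2 + 265)**2 = (4 + 265)**2 = 269**2 = 72361)
(326775 + t(396, 311)) + G = (326775 + (-25 - 1*396)) + 72361 = (326775 + (-25 - 396)) + 72361 = (326775 - 421) + 72361 = 326354 + 72361 = 398715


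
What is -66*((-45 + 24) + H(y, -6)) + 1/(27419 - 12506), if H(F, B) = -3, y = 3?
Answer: 23622193/14913 ≈ 1584.0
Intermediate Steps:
-66*((-45 + 24) + H(y, -6)) + 1/(27419 - 12506) = -66*((-45 + 24) - 3) + 1/(27419 - 12506) = -66*(-21 - 3) + 1/14913 = -66*(-24) + 1/14913 = 1584 + 1/14913 = 23622193/14913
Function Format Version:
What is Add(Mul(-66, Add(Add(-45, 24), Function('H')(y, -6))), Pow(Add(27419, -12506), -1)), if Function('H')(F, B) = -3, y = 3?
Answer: Rational(23622193, 14913) ≈ 1584.0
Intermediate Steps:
Add(Mul(-66, Add(Add(-45, 24), Function('H')(y, -6))), Pow(Add(27419, -12506), -1)) = Add(Mul(-66, Add(Add(-45, 24), -3)), Pow(Add(27419, -12506), -1)) = Add(Mul(-66, Add(-21, -3)), Pow(14913, -1)) = Add(Mul(-66, -24), Rational(1, 14913)) = Add(1584, Rational(1, 14913)) = Rational(23622193, 14913)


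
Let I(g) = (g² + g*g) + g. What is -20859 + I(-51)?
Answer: -15708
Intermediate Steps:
I(g) = g + 2*g² (I(g) = (g² + g²) + g = 2*g² + g = g + 2*g²)
-20859 + I(-51) = -20859 - 51*(1 + 2*(-51)) = -20859 - 51*(1 - 102) = -20859 - 51*(-101) = -20859 + 5151 = -15708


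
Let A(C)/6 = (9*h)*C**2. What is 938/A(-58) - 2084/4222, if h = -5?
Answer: -474203939/958689540 ≈ -0.49464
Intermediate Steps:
A(C) = -270*C**2 (A(C) = 6*((9*(-5))*C**2) = 6*(-45*C**2) = -270*C**2)
938/A(-58) - 2084/4222 = 938/((-270*(-58)**2)) - 2084/4222 = 938/((-270*3364)) - 2084*1/4222 = 938/(-908280) - 1042/2111 = 938*(-1/908280) - 1042/2111 = -469/454140 - 1042/2111 = -474203939/958689540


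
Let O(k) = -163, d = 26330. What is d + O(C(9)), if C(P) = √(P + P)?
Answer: 26167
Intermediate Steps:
C(P) = √2*√P (C(P) = √(2*P) = √2*√P)
d + O(C(9)) = 26330 - 163 = 26167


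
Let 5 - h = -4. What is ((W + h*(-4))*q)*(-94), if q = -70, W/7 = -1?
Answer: -282940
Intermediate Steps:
W = -7 (W = 7*(-1) = -7)
h = 9 (h = 5 - 1*(-4) = 5 + 4 = 9)
((W + h*(-4))*q)*(-94) = ((-7 + 9*(-4))*(-70))*(-94) = ((-7 - 36)*(-70))*(-94) = -43*(-70)*(-94) = 3010*(-94) = -282940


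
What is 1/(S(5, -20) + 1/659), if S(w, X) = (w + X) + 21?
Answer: 659/3955 ≈ 0.16662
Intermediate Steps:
S(w, X) = 21 + X + w (S(w, X) = (X + w) + 21 = 21 + X + w)
1/(S(5, -20) + 1/659) = 1/((21 - 20 + 5) + 1/659) = 1/(6 + 1/659) = 1/(3955/659) = 659/3955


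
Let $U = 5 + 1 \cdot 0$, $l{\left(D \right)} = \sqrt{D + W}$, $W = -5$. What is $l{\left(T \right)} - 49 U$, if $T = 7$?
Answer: $-245 + \sqrt{2} \approx -243.59$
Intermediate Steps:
$l{\left(D \right)} = \sqrt{-5 + D}$ ($l{\left(D \right)} = \sqrt{D - 5} = \sqrt{-5 + D}$)
$U = 5$ ($U = 5 + 0 = 5$)
$l{\left(T \right)} - 49 U = \sqrt{-5 + 7} - 245 = \sqrt{2} - 245 = -245 + \sqrt{2}$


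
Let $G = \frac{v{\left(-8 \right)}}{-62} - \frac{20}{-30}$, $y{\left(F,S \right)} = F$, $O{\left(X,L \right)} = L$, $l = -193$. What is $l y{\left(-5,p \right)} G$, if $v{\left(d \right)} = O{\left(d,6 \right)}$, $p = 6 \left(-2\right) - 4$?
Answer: $\frac{51145}{93} \approx 549.95$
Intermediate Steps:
$p = -16$ ($p = -12 - 4 = -16$)
$v{\left(d \right)} = 6$
$G = \frac{53}{93}$ ($G = \frac{6}{-62} - \frac{20}{-30} = 6 \left(- \frac{1}{62}\right) - - \frac{2}{3} = - \frac{3}{31} + \frac{2}{3} = \frac{53}{93} \approx 0.56989$)
$l y{\left(-5,p \right)} G = \left(-193\right) \left(-5\right) \frac{53}{93} = 965 \cdot \frac{53}{93} = \frac{51145}{93}$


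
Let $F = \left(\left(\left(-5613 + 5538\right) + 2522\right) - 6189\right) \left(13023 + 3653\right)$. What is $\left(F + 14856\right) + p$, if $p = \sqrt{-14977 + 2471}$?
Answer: $-62386736 + 13 i \sqrt{74} \approx -6.2387 \cdot 10^{7} + 111.83 i$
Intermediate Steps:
$p = 13 i \sqrt{74}$ ($p = \sqrt{-12506} = 13 i \sqrt{74} \approx 111.83 i$)
$F = -62401592$ ($F = \left(\left(-75 + 2522\right) - 6189\right) 16676 = \left(2447 - 6189\right) 16676 = \left(-3742\right) 16676 = -62401592$)
$\left(F + 14856\right) + p = \left(-62401592 + 14856\right) + 13 i \sqrt{74} = -62386736 + 13 i \sqrt{74}$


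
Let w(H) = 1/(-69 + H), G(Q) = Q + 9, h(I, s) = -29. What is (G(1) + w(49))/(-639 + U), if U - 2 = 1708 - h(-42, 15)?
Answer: 199/22000 ≈ 0.0090455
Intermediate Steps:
G(Q) = 9 + Q
U = 1739 (U = 2 + (1708 - 1*(-29)) = 2 + (1708 + 29) = 2 + 1737 = 1739)
(G(1) + w(49))/(-639 + U) = ((9 + 1) + 1/(-69 + 49))/(-639 + 1739) = (10 + 1/(-20))/1100 = (10 - 1/20)*(1/1100) = (199/20)*(1/1100) = 199/22000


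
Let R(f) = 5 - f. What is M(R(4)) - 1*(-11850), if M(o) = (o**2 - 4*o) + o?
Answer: 11848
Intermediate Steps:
M(o) = o**2 - 3*o
M(R(4)) - 1*(-11850) = (5 - 1*4)*(-3 + (5 - 1*4)) - 1*(-11850) = (5 - 4)*(-3 + (5 - 4)) + 11850 = 1*(-3 + 1) + 11850 = 1*(-2) + 11850 = -2 + 11850 = 11848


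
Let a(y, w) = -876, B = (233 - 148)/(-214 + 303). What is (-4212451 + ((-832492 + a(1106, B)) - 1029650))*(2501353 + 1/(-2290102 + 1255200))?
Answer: -15727294555409682945/1034902 ≈ -1.5197e+13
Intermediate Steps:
B = 85/89 ≈ 0.95506
(-4212451 + ((-832492 + a(1106, B)) - 1029650))*(2501353 + 1/(-2290102 + 1255200)) = (-4212451 + ((-832492 - 876) - 1029650))*(2501353 + 1/(-2290102 + 1255200)) = (-4212451 + (-833368 - 1029650))*(2501353 + 1/(-1034902)) = (-4212451 - 1863018)*(2501353 - 1/1034902) = -6075469*2588655222405/1034902 = -15727294555409682945/1034902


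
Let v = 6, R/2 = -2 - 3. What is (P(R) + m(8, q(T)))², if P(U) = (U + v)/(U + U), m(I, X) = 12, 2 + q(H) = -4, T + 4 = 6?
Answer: 3721/25 ≈ 148.84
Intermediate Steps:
T = 2 (T = -4 + 6 = 2)
q(H) = -6 (q(H) = -2 - 4 = -6)
R = -10 (R = 2*(-2 - 3) = 2*(-5) = -10)
P(U) = (6 + U)/(2*U) (P(U) = (U + 6)/(U + U) = (6 + U)/((2*U)) = (6 + U)*(1/(2*U)) = (6 + U)/(2*U))
(P(R) + m(8, q(T)))² = ((½)*(6 - 10)/(-10) + 12)² = ((½)*(-⅒)*(-4) + 12)² = (⅕ + 12)² = (61/5)² = 3721/25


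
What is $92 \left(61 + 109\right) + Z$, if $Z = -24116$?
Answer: $-8476$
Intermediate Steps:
$92 \left(61 + 109\right) + Z = 92 \left(61 + 109\right) - 24116 = 92 \cdot 170 - 24116 = 15640 - 24116 = -8476$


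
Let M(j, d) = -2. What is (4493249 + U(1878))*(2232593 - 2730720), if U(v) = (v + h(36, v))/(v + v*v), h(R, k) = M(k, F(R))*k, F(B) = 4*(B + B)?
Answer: -4205594042748490/1879 ≈ -2.2382e+12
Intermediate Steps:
F(B) = 8*B (F(B) = 4*(2*B) = 8*B)
h(R, k) = -2*k
U(v) = -v/(v + v²) (U(v) = (v - 2*v)/(v + v*v) = (-v)/(v + v²) = -v/(v + v²))
(4493249 + U(1878))*(2232593 - 2730720) = (4493249 - 1/(1 + 1878))*(2232593 - 2730720) = (4493249 - 1/1879)*(-498127) = (8442814870/1879)*(-498127) = -4205594042748490/1879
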